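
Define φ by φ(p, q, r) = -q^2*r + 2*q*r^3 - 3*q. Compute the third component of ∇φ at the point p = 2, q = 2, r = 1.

(∇φ)_3 = ∂φ/∂r = -q^2 + 6*q*r^2
At (2, 2, 1): 8.

8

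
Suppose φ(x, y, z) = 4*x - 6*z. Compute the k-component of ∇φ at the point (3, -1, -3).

-6

(∇φ)_3 = ∂φ/∂z = -6
At (3, -1, -3): -6.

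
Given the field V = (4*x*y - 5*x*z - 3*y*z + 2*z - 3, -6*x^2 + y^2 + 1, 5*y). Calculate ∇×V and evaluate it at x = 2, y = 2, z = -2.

(5, -14, -38)

(∇×V)₁ = ∂V₃/∂y − ∂V₂/∂z = 5
(∇×V)₂ = ∂V₁/∂z − ∂V₃/∂x = -5*x - 3*y + 2
(∇×V)₃ = ∂V₂/∂x − ∂V₁/∂y = -16*x + 3*z
∇×V = (5, -5*x - 3*y + 2, -16*x + 3*z)
At (2, 2, -2): (5, -14, -38).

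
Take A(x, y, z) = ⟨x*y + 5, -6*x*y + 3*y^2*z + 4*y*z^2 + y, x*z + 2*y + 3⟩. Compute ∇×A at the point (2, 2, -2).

(∇×A)₁ = ∂A₃/∂y − ∂A₂/∂z = -3*y^2 - 8*y*z + 2
(∇×A)₂ = ∂A₁/∂z − ∂A₃/∂x = -z
(∇×A)₃ = ∂A₂/∂x − ∂A₁/∂y = -x - 6*y
∇×A = (-3*y^2 - 8*y*z + 2, -z, -x - 6*y)
At (2, 2, -2): (22, 2, -14).

(22, 2, -14)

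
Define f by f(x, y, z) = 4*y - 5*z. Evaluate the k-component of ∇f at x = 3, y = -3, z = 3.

(∇f)_3 = ∂f/∂z = -5
At (3, -3, 3): -5.

-5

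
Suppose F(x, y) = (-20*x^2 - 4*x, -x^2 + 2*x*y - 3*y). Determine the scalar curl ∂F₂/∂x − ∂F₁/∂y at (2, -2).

-8

∂F₂/∂x = -2*x + 2*y
∂F₁/∂y = 0
Scalar curl = -2*x + 2*y
At (2, -2): -8.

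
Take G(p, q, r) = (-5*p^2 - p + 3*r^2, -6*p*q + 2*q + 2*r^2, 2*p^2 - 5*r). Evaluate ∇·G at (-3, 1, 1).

∂G₁/∂p = -10*p - 1
∂G₂/∂q = -6*p + 2
∂G₃/∂r = -5
∇·G = -16*p - 4
At (-3, 1, 1): 44.

44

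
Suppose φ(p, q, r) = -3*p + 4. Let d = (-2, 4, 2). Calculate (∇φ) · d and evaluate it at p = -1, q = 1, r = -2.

6

∂φ/∂p = -3
∂φ/∂q = 0
∂φ/∂r = 0
∇φ at (-1, 1, -2) = (-3, 0, 0)
∇φ · d = (-3)(-2) + (0)(4) + (0)(2) = 6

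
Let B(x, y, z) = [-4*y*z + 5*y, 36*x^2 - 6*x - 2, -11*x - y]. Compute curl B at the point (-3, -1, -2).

(-1, 15, -235)

(∇×B)₁ = ∂B₃/∂y − ∂B₂/∂z = -1
(∇×B)₂ = ∂B₁/∂z − ∂B₃/∂x = -4*y + 11
(∇×B)₃ = ∂B₂/∂x − ∂B₁/∂y = 72*x + 4*z - 11
∇×B = (-1, -4*y + 11, 72*x + 4*z - 11)
At (-3, -1, -2): (-1, 15, -235).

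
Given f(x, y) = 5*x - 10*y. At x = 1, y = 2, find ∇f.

∂f/∂x = 5
∂f/∂y = -10
∇f = (5, -10)
At (1, 2): (5, -10).

(5, -10)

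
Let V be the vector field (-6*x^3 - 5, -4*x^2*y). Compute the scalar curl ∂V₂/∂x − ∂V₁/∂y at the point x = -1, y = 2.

∂V₂/∂x = -8*x*y
∂V₁/∂y = 0
Scalar curl = -8*x*y
At (-1, 2): 16.

16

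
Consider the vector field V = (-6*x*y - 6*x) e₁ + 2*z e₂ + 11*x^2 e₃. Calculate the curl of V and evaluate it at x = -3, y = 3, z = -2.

(∇×V)₁ = ∂V₃/∂y − ∂V₂/∂z = -2
(∇×V)₂ = ∂V₁/∂z − ∂V₃/∂x = -22*x
(∇×V)₃ = ∂V₂/∂x − ∂V₁/∂y = 6*x
∇×V = (-2, -22*x, 6*x)
At (-3, 3, -2): (-2, 66, -18).

(-2, 66, -18)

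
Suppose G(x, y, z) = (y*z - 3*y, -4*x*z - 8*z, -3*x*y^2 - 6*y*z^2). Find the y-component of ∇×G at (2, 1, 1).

4

(∇×G)_2 = ∂G₁/∂z − ∂G₃/∂x
= y − (-3*y^2)
= 3*y^2 + y
At (2, 1, 1): 4.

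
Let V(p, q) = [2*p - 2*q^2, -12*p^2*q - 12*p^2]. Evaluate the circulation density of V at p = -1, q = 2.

∂V₂/∂p = -24*p*q - 24*p
∂V₁/∂q = -4*q
Scalar curl = -24*p*q - 24*p + 4*q
At (-1, 2): 80.

80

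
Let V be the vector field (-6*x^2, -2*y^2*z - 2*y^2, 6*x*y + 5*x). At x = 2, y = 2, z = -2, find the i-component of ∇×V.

20

(∇×V)_1 = ∂V₃/∂y − ∂V₂/∂z
= 6*x − (-2*y^2)
= 6*x + 2*y^2
At (2, 2, -2): 20.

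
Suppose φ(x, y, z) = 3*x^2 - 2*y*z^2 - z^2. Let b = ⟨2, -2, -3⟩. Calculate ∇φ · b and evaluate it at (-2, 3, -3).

∂φ/∂x = 6*x
∂φ/∂y = -2*z^2
∂φ/∂z = -4*y*z - 2*z
∇φ at (-2, 3, -3) = (-12, -18, 42)
∇φ · b = (-12)(2) + (-18)(-2) + (42)(-3) = -114

-114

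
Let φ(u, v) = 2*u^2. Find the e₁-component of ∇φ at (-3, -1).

(∇φ)_1 = ∂φ/∂u = 4*u
At (-3, -1): -12.

-12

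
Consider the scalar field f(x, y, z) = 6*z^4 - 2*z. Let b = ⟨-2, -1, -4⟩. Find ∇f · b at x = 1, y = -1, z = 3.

-2584

∂f/∂x = 0
∂f/∂y = 0
∂f/∂z = 24*z^3 - 2
∇f at (1, -1, 3) = (0, 0, 646)
∇f · b = (0)(-2) + (0)(-1) + (646)(-4) = -2584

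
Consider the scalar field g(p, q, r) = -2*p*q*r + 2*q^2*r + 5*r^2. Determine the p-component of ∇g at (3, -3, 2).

(∇g)_1 = ∂g/∂p = -2*q*r
At (3, -3, 2): 12.

12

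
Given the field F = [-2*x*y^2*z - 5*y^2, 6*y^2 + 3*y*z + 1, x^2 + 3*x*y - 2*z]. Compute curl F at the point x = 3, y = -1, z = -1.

(∇×F)₁ = ∂F₃/∂y − ∂F₂/∂z = 3*x - 3*y
(∇×F)₂ = ∂F₁/∂z − ∂F₃/∂x = -2*x*y^2 - 2*x - 3*y
(∇×F)₃ = ∂F₂/∂x − ∂F₁/∂y = 4*x*y*z + 10*y
∇×F = (3*x - 3*y, -2*x*y^2 - 2*x - 3*y, 4*x*y*z + 10*y)
At (3, -1, -1): (12, -9, 2).

(12, -9, 2)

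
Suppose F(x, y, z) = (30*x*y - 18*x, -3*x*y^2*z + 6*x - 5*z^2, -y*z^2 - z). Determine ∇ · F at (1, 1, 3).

-13

∂F₁/∂x = 30*y - 18
∂F₂/∂y = -6*x*y*z
∂F₃/∂z = -2*y*z - 1
∇·F = -6*x*y*z - 2*y*z + 30*y - 19
At (1, 1, 3): -13.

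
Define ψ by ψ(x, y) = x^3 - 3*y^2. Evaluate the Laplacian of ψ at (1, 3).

∂²ψ/∂x² = 6*x
∂²ψ/∂y² = -6
∇²ψ = 6*x - 6
At (1, 3): 0.

0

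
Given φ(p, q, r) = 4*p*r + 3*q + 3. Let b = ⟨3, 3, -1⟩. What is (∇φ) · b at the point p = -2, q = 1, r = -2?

∂φ/∂p = 4*r
∂φ/∂q = 3
∂φ/∂r = 4*p
∇φ at (-2, 1, -2) = (-8, 3, -8)
∇φ · b = (-8)(3) + (3)(3) + (-8)(-1) = -7

-7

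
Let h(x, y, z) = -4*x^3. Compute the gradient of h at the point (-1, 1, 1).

∂h/∂x = -12*x^2
∂h/∂y = 0
∂h/∂z = 0
∇h = (-12*x^2, 0, 0)
At (-1, 1, 1): (-12, 0, 0).

(-12, 0, 0)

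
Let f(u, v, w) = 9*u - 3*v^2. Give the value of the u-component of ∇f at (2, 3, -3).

9

(∇f)_1 = ∂f/∂u = 9
At (2, 3, -3): 9.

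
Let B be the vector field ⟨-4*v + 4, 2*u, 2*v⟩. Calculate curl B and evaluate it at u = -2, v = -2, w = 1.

(∇×B)₁ = ∂B₃/∂v − ∂B₂/∂w = 2
(∇×B)₂ = ∂B₁/∂w − ∂B₃/∂u = 0
(∇×B)₃ = ∂B₂/∂u − ∂B₁/∂v = 6
∇×B = (2, 0, 6)
At (-2, -2, 1): (2, 0, 6).

(2, 0, 6)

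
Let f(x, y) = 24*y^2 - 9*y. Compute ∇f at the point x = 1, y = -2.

(0, -105)

∂f/∂x = 0
∂f/∂y = 48*y - 9
∇f = (0, 48*y - 9)
At (1, -2): (0, -105).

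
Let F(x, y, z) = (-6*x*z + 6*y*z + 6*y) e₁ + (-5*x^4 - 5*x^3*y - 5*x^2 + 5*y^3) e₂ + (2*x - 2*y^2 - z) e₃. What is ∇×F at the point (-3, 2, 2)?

(-8, 28, 282)

(∇×F)₁ = ∂F₃/∂y − ∂F₂/∂z = -4*y
(∇×F)₂ = ∂F₁/∂z − ∂F₃/∂x = -6*x + 6*y - 2
(∇×F)₃ = ∂F₂/∂x − ∂F₁/∂y = -20*x^3 - 15*x^2*y - 10*x - 6*z - 6
∇×F = (-4*y, -6*x + 6*y - 2, -20*x^3 - 15*x^2*y - 10*x - 6*z - 6)
At (-3, 2, 2): (-8, 28, 282).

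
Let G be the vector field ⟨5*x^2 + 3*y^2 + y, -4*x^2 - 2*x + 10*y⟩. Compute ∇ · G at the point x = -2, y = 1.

∂G₁/∂x = 10*x
∂G₂/∂y = 10
∇·G = 10*x + 10
At (-2, 1): -10.

-10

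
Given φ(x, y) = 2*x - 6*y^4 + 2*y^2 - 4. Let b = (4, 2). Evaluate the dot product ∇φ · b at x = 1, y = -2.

376

∂φ/∂x = 2
∂φ/∂y = -24*y^3 + 4*y
∇φ at (1, -2) = (2, 184)
∇φ · b = (2)(4) + (184)(2) = 376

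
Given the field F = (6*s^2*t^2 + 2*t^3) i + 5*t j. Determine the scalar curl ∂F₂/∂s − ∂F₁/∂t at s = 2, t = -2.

72

∂F₂/∂s = 0
∂F₁/∂t = 12*s^2*t + 6*t^2
Scalar curl = -12*s^2*t - 6*t^2
At (2, -2): 72.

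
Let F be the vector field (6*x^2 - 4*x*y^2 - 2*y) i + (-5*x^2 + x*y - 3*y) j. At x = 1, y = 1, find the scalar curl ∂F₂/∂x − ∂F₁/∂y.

1

∂F₂/∂x = -10*x + y
∂F₁/∂y = -8*x*y - 2
Scalar curl = 8*x*y - 10*x + y + 2
At (1, 1): 1.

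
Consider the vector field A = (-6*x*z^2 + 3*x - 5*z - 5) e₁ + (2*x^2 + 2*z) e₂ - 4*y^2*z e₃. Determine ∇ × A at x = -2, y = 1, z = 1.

(-10, 19, -8)

(∇×A)₁ = ∂A₃/∂y − ∂A₂/∂z = -8*y*z - 2
(∇×A)₂ = ∂A₁/∂z − ∂A₃/∂x = -12*x*z - 5
(∇×A)₃ = ∂A₂/∂x − ∂A₁/∂y = 4*x
∇×A = (-8*y*z - 2, -12*x*z - 5, 4*x)
At (-2, 1, 1): (-10, 19, -8).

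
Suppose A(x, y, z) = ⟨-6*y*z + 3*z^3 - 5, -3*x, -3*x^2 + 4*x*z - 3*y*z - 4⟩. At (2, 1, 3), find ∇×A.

(∇×A)₁ = ∂A₃/∂y − ∂A₂/∂z = -3*z
(∇×A)₂ = ∂A₁/∂z − ∂A₃/∂x = 6*x - 6*y + 9*z^2 - 4*z
(∇×A)₃ = ∂A₂/∂x − ∂A₁/∂y = 6*z - 3
∇×A = (-3*z, 6*x - 6*y + 9*z^2 - 4*z, 6*z - 3)
At (2, 1, 3): (-9, 75, 15).

(-9, 75, 15)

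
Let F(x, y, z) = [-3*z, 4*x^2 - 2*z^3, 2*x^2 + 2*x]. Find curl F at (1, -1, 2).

(∇×F)₁ = ∂F₃/∂y − ∂F₂/∂z = 6*z^2
(∇×F)₂ = ∂F₁/∂z − ∂F₃/∂x = -4*x - 5
(∇×F)₃ = ∂F₂/∂x − ∂F₁/∂y = 8*x
∇×F = (6*z^2, -4*x - 5, 8*x)
At (1, -1, 2): (24, -9, 8).

(24, -9, 8)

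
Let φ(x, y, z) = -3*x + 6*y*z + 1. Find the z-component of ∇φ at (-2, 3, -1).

18

(∇φ)_3 = ∂φ/∂z = 6*y
At (-2, 3, -1): 18.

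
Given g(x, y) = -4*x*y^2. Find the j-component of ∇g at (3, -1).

(∇g)_2 = ∂g/∂y = -8*x*y
At (3, -1): 24.

24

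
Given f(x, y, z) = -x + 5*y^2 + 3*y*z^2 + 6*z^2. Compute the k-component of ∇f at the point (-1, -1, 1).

6

(∇f)_3 = ∂f/∂z = 6*y*z + 12*z
At (-1, -1, 1): 6.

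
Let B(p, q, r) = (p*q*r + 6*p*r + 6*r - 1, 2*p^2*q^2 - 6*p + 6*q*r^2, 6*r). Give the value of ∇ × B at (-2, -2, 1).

(24, -2, -36)

(∇×B)₁ = ∂B₃/∂q − ∂B₂/∂r = -12*q*r
(∇×B)₂ = ∂B₁/∂r − ∂B₃/∂p = p*q + 6*p + 6
(∇×B)₃ = ∂B₂/∂p − ∂B₁/∂q = 4*p*q^2 - p*r - 6
∇×B = (-12*q*r, p*q + 6*p + 6, 4*p*q^2 - p*r - 6)
At (-2, -2, 1): (24, -2, -36).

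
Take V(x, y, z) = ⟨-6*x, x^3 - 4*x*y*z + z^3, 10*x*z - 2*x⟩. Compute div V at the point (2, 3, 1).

∂V₁/∂x = -6
∂V₂/∂y = -4*x*z
∂V₃/∂z = 10*x
∇·V = -4*x*z + 10*x - 6
At (2, 3, 1): 6.

6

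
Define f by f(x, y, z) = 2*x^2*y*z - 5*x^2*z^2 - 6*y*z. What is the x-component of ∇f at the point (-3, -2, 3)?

(∇f)_1 = ∂f/∂x = 4*x*y*z - 10*x*z^2
At (-3, -2, 3): 342.

342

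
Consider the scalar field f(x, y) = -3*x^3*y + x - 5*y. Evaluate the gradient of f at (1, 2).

(-17, -8)

∂f/∂x = -9*x^2*y + 1
∂f/∂y = -3*x^3 - 5
∇f = (-9*x^2*y + 1, -3*x^3 - 5)
At (1, 2): (-17, -8).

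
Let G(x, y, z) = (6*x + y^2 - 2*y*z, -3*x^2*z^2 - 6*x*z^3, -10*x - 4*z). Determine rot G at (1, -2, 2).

(∇×G)₁ = ∂G₃/∂y − ∂G₂/∂z = 6*x^2*z + 18*x*z^2
(∇×G)₂ = ∂G₁/∂z − ∂G₃/∂x = -2*y + 10
(∇×G)₃ = ∂G₂/∂x − ∂G₁/∂y = -6*x*z^2 - 2*y - 6*z^3 + 2*z
∇×G = (6*x^2*z + 18*x*z^2, -2*y + 10, -6*x*z^2 - 2*y - 6*z^3 + 2*z)
At (1, -2, 2): (84, 14, -64).

(84, 14, -64)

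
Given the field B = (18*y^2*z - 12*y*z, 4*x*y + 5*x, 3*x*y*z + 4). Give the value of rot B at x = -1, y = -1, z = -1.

(3, 27, -47)

(∇×B)₁ = ∂B₃/∂y − ∂B₂/∂z = 3*x*z
(∇×B)₂ = ∂B₁/∂z − ∂B₃/∂x = 18*y^2 - 3*y*z - 12*y
(∇×B)₃ = ∂B₂/∂x − ∂B₁/∂y = -36*y*z + 4*y + 12*z + 5
∇×B = (3*x*z, 18*y^2 - 3*y*z - 12*y, -36*y*z + 4*y + 12*z + 5)
At (-1, -1, -1): (3, 27, -47).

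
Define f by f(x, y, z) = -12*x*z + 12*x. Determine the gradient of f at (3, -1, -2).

∂f/∂x = -12*z + 12
∂f/∂y = 0
∂f/∂z = -12*x
∇f = (-12*z + 12, 0, -12*x)
At (3, -1, -2): (36, 0, -36).

(36, 0, -36)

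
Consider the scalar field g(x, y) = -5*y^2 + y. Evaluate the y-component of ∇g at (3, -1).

(∇g)_2 = ∂g/∂y = -10*y + 1
At (3, -1): 11.

11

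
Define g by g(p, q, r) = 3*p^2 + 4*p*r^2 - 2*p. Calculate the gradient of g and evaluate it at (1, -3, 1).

∂g/∂p = 6*p + 4*r^2 - 2
∂g/∂q = 0
∂g/∂r = 8*p*r
∇g = (6*p + 4*r^2 - 2, 0, 8*p*r)
At (1, -3, 1): (8, 0, 8).

(8, 0, 8)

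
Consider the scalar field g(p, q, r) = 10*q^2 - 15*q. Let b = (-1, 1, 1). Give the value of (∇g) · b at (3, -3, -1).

∂g/∂p = 0
∂g/∂q = 20*q - 15
∂g/∂r = 0
∇g at (3, -3, -1) = (0, -75, 0)
∇g · b = (0)(-1) + (-75)(1) + (0)(1) = -75

-75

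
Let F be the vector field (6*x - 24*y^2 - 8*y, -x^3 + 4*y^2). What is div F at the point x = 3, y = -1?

∂F₁/∂x = 6
∂F₂/∂y = 8*y
∇·F = 8*y + 6
At (3, -1): -2.

-2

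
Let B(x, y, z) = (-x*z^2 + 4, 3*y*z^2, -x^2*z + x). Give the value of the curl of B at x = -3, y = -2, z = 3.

(36, -1, 0)

(∇×B)₁ = ∂B₃/∂y − ∂B₂/∂z = -6*y*z
(∇×B)₂ = ∂B₁/∂z − ∂B₃/∂x = -1
(∇×B)₃ = ∂B₂/∂x − ∂B₁/∂y = 0
∇×B = (-6*y*z, -1, 0)
At (-3, -2, 3): (36, -1, 0).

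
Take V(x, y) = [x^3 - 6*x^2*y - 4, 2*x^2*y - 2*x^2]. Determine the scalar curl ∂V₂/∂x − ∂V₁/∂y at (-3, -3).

∂V₂/∂x = 4*x*y - 4*x
∂V₁/∂y = -6*x^2
Scalar curl = 6*x^2 + 4*x*y - 4*x
At (-3, -3): 102.

102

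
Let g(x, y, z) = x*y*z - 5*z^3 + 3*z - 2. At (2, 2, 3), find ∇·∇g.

∂²g/∂x² = 0
∂²g/∂y² = 0
∂²g/∂z² = -30*z
∇²g = -30*z
At (2, 2, 3): -90.

-90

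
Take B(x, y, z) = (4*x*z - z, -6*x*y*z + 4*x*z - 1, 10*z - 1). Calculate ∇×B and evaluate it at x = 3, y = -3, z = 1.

(∇×B)₁ = ∂B₃/∂y − ∂B₂/∂z = 6*x*y - 4*x
(∇×B)₂ = ∂B₁/∂z − ∂B₃/∂x = 4*x - 1
(∇×B)₃ = ∂B₂/∂x − ∂B₁/∂y = -6*y*z + 4*z
∇×B = (6*x*y - 4*x, 4*x - 1, -6*y*z + 4*z)
At (3, -3, 1): (-66, 11, 22).

(-66, 11, 22)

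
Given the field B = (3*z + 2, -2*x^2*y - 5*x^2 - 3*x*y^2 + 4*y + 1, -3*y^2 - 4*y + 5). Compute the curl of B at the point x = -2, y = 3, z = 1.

(-22, 3, 17)

(∇×B)₁ = ∂B₃/∂y − ∂B₂/∂z = -6*y - 4
(∇×B)₂ = ∂B₁/∂z − ∂B₃/∂x = 3
(∇×B)₃ = ∂B₂/∂x − ∂B₁/∂y = -4*x*y - 10*x - 3*y^2
∇×B = (-6*y - 4, 3, -4*x*y - 10*x - 3*y^2)
At (-2, 3, 1): (-22, 3, 17).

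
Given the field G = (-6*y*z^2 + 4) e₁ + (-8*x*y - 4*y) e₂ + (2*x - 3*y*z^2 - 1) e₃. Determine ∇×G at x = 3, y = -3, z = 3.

(-27, 106, 78)

(∇×G)₁ = ∂G₃/∂y − ∂G₂/∂z = -3*z^2
(∇×G)₂ = ∂G₁/∂z − ∂G₃/∂x = -12*y*z - 2
(∇×G)₃ = ∂G₂/∂x − ∂G₁/∂y = -8*y + 6*z^2
∇×G = (-3*z^2, -12*y*z - 2, -8*y + 6*z^2)
At (3, -3, 3): (-27, 106, 78).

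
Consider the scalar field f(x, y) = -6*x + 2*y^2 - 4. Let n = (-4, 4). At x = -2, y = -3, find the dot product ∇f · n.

-24

∂f/∂x = -6
∂f/∂y = 4*y
∇f at (-2, -3) = (-6, -12)
∇f · n = (-6)(-4) + (-12)(4) = -24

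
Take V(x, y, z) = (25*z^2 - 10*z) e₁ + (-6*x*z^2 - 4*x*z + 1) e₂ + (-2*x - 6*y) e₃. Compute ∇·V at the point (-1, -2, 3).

∂V₁/∂x = 0
∂V₂/∂y = 0
∂V₃/∂z = 0
∇·V = 0
At (-1, -2, 3): 0.

0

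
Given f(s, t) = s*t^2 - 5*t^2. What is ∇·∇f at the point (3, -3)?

∂²f/∂s² = 0
∂²f/∂t² = 2*(s - 5)
∇²f = 2*s - 10
At (3, -3): -4.

-4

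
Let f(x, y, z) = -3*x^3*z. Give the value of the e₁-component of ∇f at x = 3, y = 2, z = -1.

81

(∇f)_1 = ∂f/∂x = -9*x^2*z
At (3, 2, -1): 81.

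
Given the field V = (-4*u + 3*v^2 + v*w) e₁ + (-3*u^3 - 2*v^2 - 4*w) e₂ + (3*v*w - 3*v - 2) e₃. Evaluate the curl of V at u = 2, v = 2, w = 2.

(∇×V)₁ = ∂V₃/∂v − ∂V₂/∂w = 3*w + 1
(∇×V)₂ = ∂V₁/∂w − ∂V₃/∂u = v
(∇×V)₃ = ∂V₂/∂u − ∂V₁/∂v = -9*u^2 - 6*v - w
∇×V = (3*w + 1, v, -9*u^2 - 6*v - w)
At (2, 2, 2): (7, 2, -50).

(7, 2, -50)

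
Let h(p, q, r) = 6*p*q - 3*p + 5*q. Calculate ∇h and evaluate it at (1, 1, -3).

∂h/∂p = 6*q - 3
∂h/∂q = 6*p + 5
∂h/∂r = 0
∇h = (6*q - 3, 6*p + 5, 0)
At (1, 1, -3): (3, 11, 0).

(3, 11, 0)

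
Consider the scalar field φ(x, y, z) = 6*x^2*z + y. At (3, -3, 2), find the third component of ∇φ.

54

(∇φ)_3 = ∂φ/∂z = 6*x^2
At (3, -3, 2): 54.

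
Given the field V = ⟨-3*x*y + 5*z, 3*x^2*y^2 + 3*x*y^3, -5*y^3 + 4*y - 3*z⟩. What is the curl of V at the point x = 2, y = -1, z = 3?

(∇×V)₁ = ∂V₃/∂y − ∂V₂/∂z = -15*y^2 + 4
(∇×V)₂ = ∂V₁/∂z − ∂V₃/∂x = 5
(∇×V)₃ = ∂V₂/∂x − ∂V₁/∂y = 6*x*y^2 + 3*x + 3*y^3
∇×V = (-15*y^2 + 4, 5, 6*x*y^2 + 3*x + 3*y^3)
At (2, -1, 3): (-11, 5, 15).

(-11, 5, 15)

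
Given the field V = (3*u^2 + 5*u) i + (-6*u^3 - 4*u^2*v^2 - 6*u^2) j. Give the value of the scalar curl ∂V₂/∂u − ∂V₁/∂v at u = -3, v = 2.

∂V₂/∂u = -18*u^2 - 8*u*v^2 - 12*u
∂V₁/∂v = 0
Scalar curl = -18*u^2 - 8*u*v^2 - 12*u
At (-3, 2): -30.

-30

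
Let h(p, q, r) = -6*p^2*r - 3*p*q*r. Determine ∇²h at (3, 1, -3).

∂²h/∂p² = -12*r
∂²h/∂q² = 0
∂²h/∂r² = 0
∇²h = -12*r
At (3, 1, -3): 36.

36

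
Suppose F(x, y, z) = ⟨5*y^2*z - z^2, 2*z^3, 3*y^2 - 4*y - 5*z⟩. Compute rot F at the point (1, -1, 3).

(∇×F)₁ = ∂F₃/∂y − ∂F₂/∂z = 6*y - 6*z^2 - 4
(∇×F)₂ = ∂F₁/∂z − ∂F₃/∂x = 5*y^2 - 2*z
(∇×F)₃ = ∂F₂/∂x − ∂F₁/∂y = -10*y*z
∇×F = (6*y - 6*z^2 - 4, 5*y^2 - 2*z, -10*y*z)
At (1, -1, 3): (-64, -1, 30).

(-64, -1, 30)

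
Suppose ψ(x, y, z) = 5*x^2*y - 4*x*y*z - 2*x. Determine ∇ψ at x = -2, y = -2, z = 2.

(54, 36, -16)

∂ψ/∂x = 10*x*y - 4*y*z - 2
∂ψ/∂y = 5*x^2 - 4*x*z
∂ψ/∂z = -4*x*y
∇ψ = (10*x*y - 4*y*z - 2, 5*x^2 - 4*x*z, -4*x*y)
At (-2, -2, 2): (54, 36, -16).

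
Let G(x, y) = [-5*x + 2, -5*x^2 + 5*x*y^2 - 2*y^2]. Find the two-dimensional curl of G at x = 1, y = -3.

35

∂G₂/∂x = -10*x + 5*y^2
∂G₁/∂y = 0
Scalar curl = -10*x + 5*y^2
At (1, -3): 35.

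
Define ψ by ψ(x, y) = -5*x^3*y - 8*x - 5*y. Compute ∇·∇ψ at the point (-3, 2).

∂²ψ/∂x² = -30*x*y
∂²ψ/∂y² = 0
∇²ψ = -30*x*y
At (-3, 2): 180.

180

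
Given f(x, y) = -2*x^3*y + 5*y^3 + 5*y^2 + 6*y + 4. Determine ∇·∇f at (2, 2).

∂²f/∂x² = -12*x*y
∂²f/∂y² = 10*(3*y + 1)
∇²f = -12*x*y + 30*y + 10
At (2, 2): 22.

22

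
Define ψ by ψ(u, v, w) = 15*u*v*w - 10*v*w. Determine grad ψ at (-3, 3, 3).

(135, -165, -165)

∂ψ/∂u = 15*v*w
∂ψ/∂v = 15*u*w - 10*w
∂ψ/∂w = 15*u*v - 10*v
∇ψ = (15*v*w, 15*u*w - 10*w, 15*u*v - 10*v)
At (-3, 3, 3): (135, -165, -165).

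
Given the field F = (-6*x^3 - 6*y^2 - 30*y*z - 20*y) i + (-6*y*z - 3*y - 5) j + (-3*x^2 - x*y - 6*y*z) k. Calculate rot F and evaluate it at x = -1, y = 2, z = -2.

(25, -64, -16)

(∇×F)₁ = ∂F₃/∂y − ∂F₂/∂z = -x + 6*y - 6*z
(∇×F)₂ = ∂F₁/∂z − ∂F₃/∂x = 6*x - 29*y
(∇×F)₃ = ∂F₂/∂x − ∂F₁/∂y = 12*y + 30*z + 20
∇×F = (-x + 6*y - 6*z, 6*x - 29*y, 12*y + 30*z + 20)
At (-1, 2, -2): (25, -64, -16).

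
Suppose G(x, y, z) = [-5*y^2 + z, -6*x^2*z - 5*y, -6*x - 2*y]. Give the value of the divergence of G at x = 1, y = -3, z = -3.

-5

∂G₁/∂x = 0
∂G₂/∂y = -5
∂G₃/∂z = 0
∇·G = -5
At (1, -3, -3): -5.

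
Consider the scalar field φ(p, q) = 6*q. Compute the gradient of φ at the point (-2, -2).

∂φ/∂p = 0
∂φ/∂q = 6
∇φ = (0, 6)
At (-2, -2): (0, 6).

(0, 6)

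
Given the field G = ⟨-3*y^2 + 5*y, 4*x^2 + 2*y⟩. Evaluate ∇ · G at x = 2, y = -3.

2

∂G₁/∂x = 0
∂G₂/∂y = 2
∇·G = 2
At (2, -3): 2.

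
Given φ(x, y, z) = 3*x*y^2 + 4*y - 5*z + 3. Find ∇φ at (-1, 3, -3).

∂φ/∂x = 3*y^2
∂φ/∂y = 6*x*y + 4
∂φ/∂z = -5
∇φ = (3*y^2, 6*x*y + 4, -5)
At (-1, 3, -3): (27, -14, -5).

(27, -14, -5)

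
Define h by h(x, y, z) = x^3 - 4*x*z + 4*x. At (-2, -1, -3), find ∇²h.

∂²h/∂x² = 6*x
∂²h/∂y² = 0
∂²h/∂z² = 0
∇²h = 6*x
At (-2, -1, -3): -12.

-12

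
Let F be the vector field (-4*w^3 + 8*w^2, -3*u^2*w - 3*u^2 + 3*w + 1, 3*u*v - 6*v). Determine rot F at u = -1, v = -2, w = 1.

(-9, 10, 12)

(∇×F)₁ = ∂F₃/∂v − ∂F₂/∂w = 3*u^2 + 3*u - 9
(∇×F)₂ = ∂F₁/∂w − ∂F₃/∂u = -3*v - 12*w^2 + 16*w
(∇×F)₃ = ∂F₂/∂u − ∂F₁/∂v = -6*u*w - 6*u
∇×F = (3*u^2 + 3*u - 9, -3*v - 12*w^2 + 16*w, -6*u*w - 6*u)
At (-1, -2, 1): (-9, 10, 12).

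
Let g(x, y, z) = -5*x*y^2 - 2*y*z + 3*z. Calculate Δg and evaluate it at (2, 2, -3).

-20

∂²g/∂x² = 0
∂²g/∂y² = -10*x
∂²g/∂z² = 0
∇²g = -10*x
At (2, 2, -3): -20.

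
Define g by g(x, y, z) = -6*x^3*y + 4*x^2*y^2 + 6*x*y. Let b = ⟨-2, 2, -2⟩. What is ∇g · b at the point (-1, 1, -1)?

56

∂g/∂x = -18*x^2*y + 8*x*y^2 + 6*y
∂g/∂y = -6*x^3 + 8*x^2*y + 6*x
∂g/∂z = 0
∇g at (-1, 1, -1) = (-20, 8, 0)
∇g · b = (-20)(-2) + (8)(2) + (0)(-2) = 56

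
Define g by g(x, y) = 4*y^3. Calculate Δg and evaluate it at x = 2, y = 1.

24

∂²g/∂x² = 0
∂²g/∂y² = 24*y
∇²g = 24*y
At (2, 1): 24.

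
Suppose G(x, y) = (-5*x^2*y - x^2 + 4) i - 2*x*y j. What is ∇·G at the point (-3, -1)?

-18

∂G₁/∂x = -10*x*y - 2*x
∂G₂/∂y = -2*x
∇·G = -10*x*y - 4*x
At (-3, -1): -18.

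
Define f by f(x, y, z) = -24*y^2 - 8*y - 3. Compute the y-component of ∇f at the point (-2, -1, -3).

40

(∇f)_2 = ∂f/∂y = -48*y - 8
At (-2, -1, -3): 40.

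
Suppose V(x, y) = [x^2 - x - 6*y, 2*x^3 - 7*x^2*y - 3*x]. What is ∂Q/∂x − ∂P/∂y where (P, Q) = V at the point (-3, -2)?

-27

∂V₂/∂x = 6*x^2 - 14*x*y - 3
∂V₁/∂y = -6
Scalar curl = 6*x^2 - 14*x*y + 3
At (-3, -2): -27.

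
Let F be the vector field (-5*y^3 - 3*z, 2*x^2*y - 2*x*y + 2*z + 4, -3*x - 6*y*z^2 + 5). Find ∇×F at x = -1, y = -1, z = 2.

(∇×F)₁ = ∂F₃/∂y − ∂F₂/∂z = -6*z^2 - 2
(∇×F)₂ = ∂F₁/∂z − ∂F₃/∂x = 0
(∇×F)₃ = ∂F₂/∂x − ∂F₁/∂y = 4*x*y + 15*y^2 - 2*y
∇×F = (-6*z^2 - 2, 0, 4*x*y + 15*y^2 - 2*y)
At (-1, -1, 2): (-26, 0, 21).

(-26, 0, 21)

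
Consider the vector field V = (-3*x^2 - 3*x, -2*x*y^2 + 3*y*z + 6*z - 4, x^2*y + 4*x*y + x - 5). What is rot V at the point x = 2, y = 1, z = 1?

(3, -9, -2)

(∇×V)₁ = ∂V₃/∂y − ∂V₂/∂z = x^2 + 4*x - 3*y - 6
(∇×V)₂ = ∂V₁/∂z − ∂V₃/∂x = -2*x*y - 4*y - 1
(∇×V)₃ = ∂V₂/∂x − ∂V₁/∂y = -2*y^2
∇×V = (x^2 + 4*x - 3*y - 6, -2*x*y - 4*y - 1, -2*y^2)
At (2, 1, 1): (3, -9, -2).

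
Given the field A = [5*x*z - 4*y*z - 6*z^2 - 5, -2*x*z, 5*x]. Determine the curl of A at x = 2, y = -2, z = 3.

(∇×A)₁ = ∂A₃/∂y − ∂A₂/∂z = 2*x
(∇×A)₂ = ∂A₁/∂z − ∂A₃/∂x = 5*x - 4*y - 12*z - 5
(∇×A)₃ = ∂A₂/∂x − ∂A₁/∂y = 2*z
∇×A = (2*x, 5*x - 4*y - 12*z - 5, 2*z)
At (2, -2, 3): (4, -23, 6).

(4, -23, 6)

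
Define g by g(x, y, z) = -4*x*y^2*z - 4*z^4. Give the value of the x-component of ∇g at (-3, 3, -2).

(∇g)_1 = ∂g/∂x = -4*y^2*z
At (-3, 3, -2): 72.

72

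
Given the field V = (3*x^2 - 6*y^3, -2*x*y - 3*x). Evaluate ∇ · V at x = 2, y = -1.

∂V₁/∂x = 6*x
∂V₂/∂y = -2*x
∇·V = 4*x
At (2, -1): 8.

8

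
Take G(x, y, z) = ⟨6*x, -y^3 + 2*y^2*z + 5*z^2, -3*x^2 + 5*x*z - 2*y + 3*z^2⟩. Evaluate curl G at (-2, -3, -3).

(∇×G)₁ = ∂G₃/∂y − ∂G₂/∂z = -2*y^2 - 10*z - 2
(∇×G)₂ = ∂G₁/∂z − ∂G₃/∂x = 6*x - 5*z
(∇×G)₃ = ∂G₂/∂x − ∂G₁/∂y = 0
∇×G = (-2*y^2 - 10*z - 2, 6*x - 5*z, 0)
At (-2, -3, -3): (10, 3, 0).

(10, 3, 0)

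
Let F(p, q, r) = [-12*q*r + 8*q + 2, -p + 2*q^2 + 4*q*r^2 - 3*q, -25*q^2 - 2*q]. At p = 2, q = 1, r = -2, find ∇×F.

(∇×F)₁ = ∂F₃/∂q − ∂F₂/∂r = -8*q*r - 50*q - 2
(∇×F)₂ = ∂F₁/∂r − ∂F₃/∂p = -12*q
(∇×F)₃ = ∂F₂/∂p − ∂F₁/∂q = 12*r - 9
∇×F = (-8*q*r - 50*q - 2, -12*q, 12*r - 9)
At (2, 1, -2): (-36, -12, -33).

(-36, -12, -33)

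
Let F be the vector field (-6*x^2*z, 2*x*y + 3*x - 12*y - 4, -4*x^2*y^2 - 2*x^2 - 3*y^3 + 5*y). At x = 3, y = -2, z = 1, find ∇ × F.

(113, 54, -1)

(∇×F)₁ = ∂F₃/∂y − ∂F₂/∂z = -8*x^2*y - 9*y^2 + 5
(∇×F)₂ = ∂F₁/∂z − ∂F₃/∂x = -6*x^2 + 8*x*y^2 + 4*x
(∇×F)₃ = ∂F₂/∂x − ∂F₁/∂y = 2*y + 3
∇×F = (-8*x^2*y - 9*y^2 + 5, -6*x^2 + 8*x*y^2 + 4*x, 2*y + 3)
At (3, -2, 1): (113, 54, -1).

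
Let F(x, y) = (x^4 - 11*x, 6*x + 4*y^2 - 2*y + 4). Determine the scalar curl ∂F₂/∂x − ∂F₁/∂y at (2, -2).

6

∂F₂/∂x = 6
∂F₁/∂y = 0
Scalar curl = 6
At (2, -2): 6.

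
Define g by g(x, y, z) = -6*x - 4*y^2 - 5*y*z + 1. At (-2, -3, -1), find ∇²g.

-8

∂²g/∂x² = 0
∂²g/∂y² = -8
∂²g/∂z² = 0
∇²g = -8
At (-2, -3, -1): -8.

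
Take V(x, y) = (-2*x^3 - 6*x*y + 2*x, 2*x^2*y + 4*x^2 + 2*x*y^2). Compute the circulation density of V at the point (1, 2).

∂V₂/∂x = 4*x*y + 8*x + 2*y^2
∂V₁/∂y = -6*x
Scalar curl = 4*x*y + 14*x + 2*y^2
At (1, 2): 30.

30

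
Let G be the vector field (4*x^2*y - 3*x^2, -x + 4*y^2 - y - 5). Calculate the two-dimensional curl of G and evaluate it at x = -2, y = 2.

-17

∂G₂/∂x = -1
∂G₁/∂y = 4*x^2
Scalar curl = -4*x^2 - 1
At (-2, 2): -17.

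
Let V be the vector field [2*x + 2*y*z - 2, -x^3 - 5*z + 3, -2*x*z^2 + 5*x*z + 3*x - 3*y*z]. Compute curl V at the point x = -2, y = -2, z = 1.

(2, -10, -14)

(∇×V)₁ = ∂V₃/∂y − ∂V₂/∂z = -3*z + 5
(∇×V)₂ = ∂V₁/∂z − ∂V₃/∂x = 2*y + 2*z^2 - 5*z - 3
(∇×V)₃ = ∂V₂/∂x − ∂V₁/∂y = -3*x^2 - 2*z
∇×V = (-3*z + 5, 2*y + 2*z^2 - 5*z - 3, -3*x^2 - 2*z)
At (-2, -2, 1): (2, -10, -14).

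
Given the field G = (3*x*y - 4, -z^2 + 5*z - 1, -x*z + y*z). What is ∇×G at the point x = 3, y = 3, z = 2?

(1, 2, -9)

(∇×G)₁ = ∂G₃/∂y − ∂G₂/∂z = 3*z - 5
(∇×G)₂ = ∂G₁/∂z − ∂G₃/∂x = z
(∇×G)₃ = ∂G₂/∂x − ∂G₁/∂y = -3*x
∇×G = (3*z - 5, z, -3*x)
At (3, 3, 2): (1, 2, -9).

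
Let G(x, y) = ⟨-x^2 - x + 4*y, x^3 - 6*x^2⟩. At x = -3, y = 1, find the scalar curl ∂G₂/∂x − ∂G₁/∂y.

∂G₂/∂x = 3*x^2 - 12*x
∂G₁/∂y = 4
Scalar curl = 3*x^2 - 12*x - 4
At (-3, 1): 59.

59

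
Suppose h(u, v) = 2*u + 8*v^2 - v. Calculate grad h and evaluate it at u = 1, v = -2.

∂h/∂u = 2
∂h/∂v = 16*v - 1
∇h = (2, 16*v - 1)
At (1, -2): (2, -33).

(2, -33)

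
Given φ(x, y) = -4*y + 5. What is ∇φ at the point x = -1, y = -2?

(0, -4)

∂φ/∂x = 0
∂φ/∂y = -4
∇φ = (0, -4)
At (-1, -2): (0, -4).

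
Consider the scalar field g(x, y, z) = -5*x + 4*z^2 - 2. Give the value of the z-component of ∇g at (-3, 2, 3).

24

(∇g)_3 = ∂g/∂z = 8*z
At (-3, 2, 3): 24.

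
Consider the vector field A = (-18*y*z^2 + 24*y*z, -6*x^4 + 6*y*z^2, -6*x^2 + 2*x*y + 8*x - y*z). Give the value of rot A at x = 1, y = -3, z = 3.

(∇×A)₁ = ∂A₃/∂y − ∂A₂/∂z = 2*x - 12*y*z - z
(∇×A)₂ = ∂A₁/∂z − ∂A₃/∂x = 12*x - 36*y*z + 22*y - 8
(∇×A)₃ = ∂A₂/∂x − ∂A₁/∂y = -24*x^3 + 18*z^2 - 24*z
∇×A = (2*x - 12*y*z - z, 12*x - 36*y*z + 22*y - 8, -24*x^3 + 18*z^2 - 24*z)
At (1, -3, 3): (107, 262, 66).

(107, 262, 66)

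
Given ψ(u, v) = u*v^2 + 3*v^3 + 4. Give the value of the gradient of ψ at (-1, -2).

(4, 40)

∂ψ/∂u = v^2
∂ψ/∂v = 2*u*v + 9*v^2
∇ψ = (v^2, 2*u*v + 9*v^2)
At (-1, -2): (4, 40).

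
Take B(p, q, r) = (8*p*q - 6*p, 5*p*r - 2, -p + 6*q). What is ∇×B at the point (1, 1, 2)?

(1, 1, 2)

(∇×B)₁ = ∂B₃/∂q − ∂B₂/∂r = -5*p + 6
(∇×B)₂ = ∂B₁/∂r − ∂B₃/∂p = 1
(∇×B)₃ = ∂B₂/∂p − ∂B₁/∂q = -8*p + 5*r
∇×B = (-5*p + 6, 1, -8*p + 5*r)
At (1, 1, 2): (1, 1, 2).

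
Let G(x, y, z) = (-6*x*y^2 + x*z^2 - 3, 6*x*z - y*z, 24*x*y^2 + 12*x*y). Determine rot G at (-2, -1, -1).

(∇×G)₁ = ∂G₃/∂y − ∂G₂/∂z = 48*x*y + 6*x + y
(∇×G)₂ = ∂G₁/∂z − ∂G₃/∂x = 2*x*z - 24*y^2 - 12*y
(∇×G)₃ = ∂G₂/∂x − ∂G₁/∂y = 12*x*y + 6*z
∇×G = (48*x*y + 6*x + y, 2*x*z - 24*y^2 - 12*y, 12*x*y + 6*z)
At (-2, -1, -1): (83, -8, 18).

(83, -8, 18)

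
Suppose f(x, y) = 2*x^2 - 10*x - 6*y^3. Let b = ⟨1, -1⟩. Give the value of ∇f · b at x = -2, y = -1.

0

∂f/∂x = 4*x - 10
∂f/∂y = -18*y^2
∇f at (-2, -1) = (-18, -18)
∇f · b = (-18)(1) + (-18)(-1) = 0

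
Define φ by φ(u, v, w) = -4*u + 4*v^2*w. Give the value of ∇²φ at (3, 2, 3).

24

∂²φ/∂u² = 0
∂²φ/∂v² = 8*w
∂²φ/∂w² = 0
∇²φ = 8*w
At (3, 2, 3): 24.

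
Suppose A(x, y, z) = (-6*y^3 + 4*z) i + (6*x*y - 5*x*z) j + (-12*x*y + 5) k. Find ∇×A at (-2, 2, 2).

(∇×A)₁ = ∂A₃/∂y − ∂A₂/∂z = -7*x
(∇×A)₂ = ∂A₁/∂z − ∂A₃/∂x = 12*y + 4
(∇×A)₃ = ∂A₂/∂x − ∂A₁/∂y = 18*y^2 + 6*y - 5*z
∇×A = (-7*x, 12*y + 4, 18*y^2 + 6*y - 5*z)
At (-2, 2, 2): (14, 28, 74).

(14, 28, 74)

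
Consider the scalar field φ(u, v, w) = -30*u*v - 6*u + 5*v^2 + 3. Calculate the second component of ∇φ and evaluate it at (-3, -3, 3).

60

(∇φ)_2 = ∂φ/∂v = -30*u + 10*v
At (-3, -3, 3): 60.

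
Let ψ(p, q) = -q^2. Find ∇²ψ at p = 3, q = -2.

-2

∂²ψ/∂p² = 0
∂²ψ/∂q² = -2
∇²ψ = -2
At (3, -2): -2.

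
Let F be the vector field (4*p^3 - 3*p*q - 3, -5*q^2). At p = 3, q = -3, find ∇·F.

147

∂F₁/∂p = 12*p^2 - 3*q
∂F₂/∂q = -10*q
∇·F = 12*p^2 - 13*q
At (3, -3): 147.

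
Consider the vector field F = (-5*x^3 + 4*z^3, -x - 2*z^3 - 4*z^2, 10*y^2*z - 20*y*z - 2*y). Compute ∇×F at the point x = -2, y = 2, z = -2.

(-34, 48, -1)

(∇×F)₁ = ∂F₃/∂y − ∂F₂/∂z = 20*y*z + 6*z^2 - 12*z - 2
(∇×F)₂ = ∂F₁/∂z − ∂F₃/∂x = 12*z^2
(∇×F)₃ = ∂F₂/∂x − ∂F₁/∂y = -1
∇×F = (20*y*z + 6*z^2 - 12*z - 2, 12*z^2, -1)
At (-2, 2, -2): (-34, 48, -1).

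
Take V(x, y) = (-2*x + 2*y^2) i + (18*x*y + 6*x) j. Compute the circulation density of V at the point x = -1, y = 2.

34

∂V₂/∂x = 18*y + 6
∂V₁/∂y = 4*y
Scalar curl = 14*y + 6
At (-1, 2): 34.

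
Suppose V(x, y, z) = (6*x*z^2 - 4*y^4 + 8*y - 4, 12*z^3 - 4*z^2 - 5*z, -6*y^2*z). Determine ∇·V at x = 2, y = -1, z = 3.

∂V₁/∂x = 6*z^2
∂V₂/∂y = 0
∂V₃/∂z = -6*y^2
∇·V = -6*y^2 + 6*z^2
At (2, -1, 3): 48.

48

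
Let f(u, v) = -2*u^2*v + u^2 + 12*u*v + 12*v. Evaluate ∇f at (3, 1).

(6, 30)

∂f/∂u = -4*u*v + 2*u + 12*v
∂f/∂v = -2*u^2 + 12*u + 12
∇f = (-4*u*v + 2*u + 12*v, -2*u^2 + 12*u + 12)
At (3, 1): (6, 30).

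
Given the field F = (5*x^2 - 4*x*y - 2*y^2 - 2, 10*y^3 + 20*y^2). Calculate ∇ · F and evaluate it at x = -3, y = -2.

∂F₁/∂x = 10*x - 4*y
∂F₂/∂y = 30*y^2 + 40*y
∇·F = 10*x + 30*y^2 + 36*y
At (-3, -2): 18.

18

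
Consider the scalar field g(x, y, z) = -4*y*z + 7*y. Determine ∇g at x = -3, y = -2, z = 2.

(0, -1, 8)

∂g/∂x = 0
∂g/∂y = -4*z + 7
∂g/∂z = -4*y
∇g = (0, -4*z + 7, -4*y)
At (-3, -2, 2): (0, -1, 8).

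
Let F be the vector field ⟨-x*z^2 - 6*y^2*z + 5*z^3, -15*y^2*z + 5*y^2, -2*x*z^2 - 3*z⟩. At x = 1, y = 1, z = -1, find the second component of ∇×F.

(∇×F)_2 = ∂F₁/∂z − ∂F₃/∂x
= -2*x*z - 6*y^2 + 15*z^2 − (-2*z^2)
= -2*x*z - 6*y^2 + 17*z^2
At (1, 1, -1): 13.

13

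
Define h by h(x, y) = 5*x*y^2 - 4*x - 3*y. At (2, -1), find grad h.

∂h/∂x = 5*y^2 - 4
∂h/∂y = 10*x*y - 3
∇h = (5*y^2 - 4, 10*x*y - 3)
At (2, -1): (1, -23).

(1, -23)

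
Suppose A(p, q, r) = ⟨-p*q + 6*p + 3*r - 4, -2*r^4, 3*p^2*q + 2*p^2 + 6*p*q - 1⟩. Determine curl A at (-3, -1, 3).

(∇×A)₁ = ∂A₃/∂q − ∂A₂/∂r = 3*p^2 + 6*p + 8*r^3
(∇×A)₂ = ∂A₁/∂r − ∂A₃/∂p = -6*p*q - 4*p - 6*q + 3
(∇×A)₃ = ∂A₂/∂p − ∂A₁/∂q = p
∇×A = (3*p^2 + 6*p + 8*r^3, -6*p*q - 4*p - 6*q + 3, p)
At (-3, -1, 3): (225, 3, -3).

(225, 3, -3)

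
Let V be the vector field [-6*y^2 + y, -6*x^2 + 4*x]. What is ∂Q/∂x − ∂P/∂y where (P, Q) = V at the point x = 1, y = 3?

27

∂V₂/∂x = -12*x + 4
∂V₁/∂y = -12*y + 1
Scalar curl = -12*x + 12*y + 3
At (1, 3): 27.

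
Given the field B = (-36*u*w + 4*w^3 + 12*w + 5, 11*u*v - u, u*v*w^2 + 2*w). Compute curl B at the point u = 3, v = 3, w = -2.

(∇×B)₁ = ∂B₃/∂v − ∂B₂/∂w = u*w^2
(∇×B)₂ = ∂B₁/∂w − ∂B₃/∂u = -36*u - v*w^2 + 12*w^2 + 12
(∇×B)₃ = ∂B₂/∂u − ∂B₁/∂v = 11*v - 1
∇×B = (u*w^2, -36*u - v*w^2 + 12*w^2 + 12, 11*v - 1)
At (3, 3, -2): (12, -60, 32).

(12, -60, 32)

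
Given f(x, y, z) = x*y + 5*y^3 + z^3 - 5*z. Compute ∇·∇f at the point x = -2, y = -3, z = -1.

-96

∂²f/∂x² = 0
∂²f/∂y² = 30*y
∂²f/∂z² = 6*z
∇²f = 30*y + 6*z
At (-2, -3, -1): -96.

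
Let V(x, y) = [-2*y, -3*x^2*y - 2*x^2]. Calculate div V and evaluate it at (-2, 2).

∂V₁/∂x = 0
∂V₂/∂y = -3*x^2
∇·V = -3*x^2
At (-2, 2): -12.

-12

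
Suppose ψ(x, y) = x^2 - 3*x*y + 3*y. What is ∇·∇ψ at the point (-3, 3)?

2

∂²ψ/∂x² = 2
∂²ψ/∂y² = 0
∇²ψ = 2
At (-3, 3): 2.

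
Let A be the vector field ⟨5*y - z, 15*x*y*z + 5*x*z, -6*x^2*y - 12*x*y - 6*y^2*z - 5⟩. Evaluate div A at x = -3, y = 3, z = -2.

36

∂A₁/∂x = 0
∂A₂/∂y = 15*x*z
∂A₃/∂z = -6*y^2
∇·A = 15*x*z - 6*y^2
At (-3, 3, -2): 36.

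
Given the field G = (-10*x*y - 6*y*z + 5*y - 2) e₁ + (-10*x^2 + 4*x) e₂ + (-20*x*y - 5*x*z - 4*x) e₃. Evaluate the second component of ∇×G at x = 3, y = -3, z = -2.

(∇×G)_2 = ∂G₁/∂z − ∂G₃/∂x
= -6*y − (-20*y - 5*z - 4)
= 14*y + 5*z + 4
At (3, -3, -2): -48.

-48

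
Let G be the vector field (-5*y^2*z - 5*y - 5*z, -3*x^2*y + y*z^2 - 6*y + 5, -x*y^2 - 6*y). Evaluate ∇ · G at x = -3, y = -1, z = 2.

∂G₁/∂x = 0
∂G₂/∂y = -3*x^2 + z^2 - 6
∂G₃/∂z = 0
∇·G = -3*x^2 + z^2 - 6
At (-3, -1, 2): -29.

-29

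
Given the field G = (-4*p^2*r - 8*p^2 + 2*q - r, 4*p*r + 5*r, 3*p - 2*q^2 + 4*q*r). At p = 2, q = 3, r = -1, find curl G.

(∇×G)₁ = ∂G₃/∂q − ∂G₂/∂r = -4*p - 4*q + 4*r - 5
(∇×G)₂ = ∂G₁/∂r − ∂G₃/∂p = -4*p^2 - 4
(∇×G)₃ = ∂G₂/∂p − ∂G₁/∂q = 4*r - 2
∇×G = (-4*p - 4*q + 4*r - 5, -4*p^2 - 4, 4*r - 2)
At (2, 3, -1): (-29, -20, -6).

(-29, -20, -6)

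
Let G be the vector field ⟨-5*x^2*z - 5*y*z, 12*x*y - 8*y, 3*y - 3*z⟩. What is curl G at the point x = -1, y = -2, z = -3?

(∇×G)₁ = ∂G₃/∂y − ∂G₂/∂z = 3
(∇×G)₂ = ∂G₁/∂z − ∂G₃/∂x = -5*x^2 - 5*y
(∇×G)₃ = ∂G₂/∂x − ∂G₁/∂y = 12*y + 5*z
∇×G = (3, -5*x^2 - 5*y, 12*y + 5*z)
At (-1, -2, -3): (3, 5, -39).

(3, 5, -39)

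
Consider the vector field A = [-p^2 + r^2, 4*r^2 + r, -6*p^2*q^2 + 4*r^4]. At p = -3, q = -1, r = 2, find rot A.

(91, -32, 0)

(∇×A)₁ = ∂A₃/∂q − ∂A₂/∂r = -12*p^2*q - 8*r - 1
(∇×A)₂ = ∂A₁/∂r − ∂A₃/∂p = 12*p*q^2 + 2*r
(∇×A)₃ = ∂A₂/∂p − ∂A₁/∂q = 0
∇×A = (-12*p^2*q - 8*r - 1, 12*p*q^2 + 2*r, 0)
At (-3, -1, 2): (91, -32, 0).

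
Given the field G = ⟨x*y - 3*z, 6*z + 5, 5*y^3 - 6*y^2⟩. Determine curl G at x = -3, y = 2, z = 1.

(∇×G)₁ = ∂G₃/∂y − ∂G₂/∂z = 15*y^2 - 12*y - 6
(∇×G)₂ = ∂G₁/∂z − ∂G₃/∂x = -3
(∇×G)₃ = ∂G₂/∂x − ∂G₁/∂y = -x
∇×G = (15*y^2 - 12*y - 6, -3, -x)
At (-3, 2, 1): (30, -3, 3).

(30, -3, 3)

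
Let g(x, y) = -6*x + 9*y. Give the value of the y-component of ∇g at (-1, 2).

(∇g)_2 = ∂g/∂y = 9
At (-1, 2): 9.

9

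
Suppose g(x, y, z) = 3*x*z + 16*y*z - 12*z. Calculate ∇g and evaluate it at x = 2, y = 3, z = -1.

(-3, -16, 42)

∂g/∂x = 3*z
∂g/∂y = 16*z
∂g/∂z = 3*x + 16*y - 12
∇g = (3*z, 16*z, 3*x + 16*y - 12)
At (2, 3, -1): (-3, -16, 42).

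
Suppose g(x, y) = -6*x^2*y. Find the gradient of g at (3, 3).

(-108, -54)

∂g/∂x = -12*x*y
∂g/∂y = -6*x^2
∇g = (-12*x*y, -6*x^2)
At (3, 3): (-108, -54).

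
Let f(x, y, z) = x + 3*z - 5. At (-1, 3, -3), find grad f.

(1, 0, 3)

∂f/∂x = 1
∂f/∂y = 0
∂f/∂z = 3
∇f = (1, 0, 3)
At (-1, 3, -3): (1, 0, 3).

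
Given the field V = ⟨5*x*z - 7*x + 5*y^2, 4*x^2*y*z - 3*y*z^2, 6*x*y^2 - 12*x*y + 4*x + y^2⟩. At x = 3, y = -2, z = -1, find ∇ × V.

(∇×V)₁ = ∂V₃/∂y − ∂V₂/∂z = -4*x^2*y + 12*x*y - 12*x + 6*y*z + 2*y
(∇×V)₂ = ∂V₁/∂z − ∂V₃/∂x = 5*x - 6*y^2 + 12*y - 4
(∇×V)₃ = ∂V₂/∂x − ∂V₁/∂y = 8*x*y*z - 10*y
∇×V = (-4*x^2*y + 12*x*y - 12*x + 6*y*z + 2*y, 5*x - 6*y^2 + 12*y - 4, 8*x*y*z - 10*y)
At (3, -2, -1): (-28, -37, 68).

(-28, -37, 68)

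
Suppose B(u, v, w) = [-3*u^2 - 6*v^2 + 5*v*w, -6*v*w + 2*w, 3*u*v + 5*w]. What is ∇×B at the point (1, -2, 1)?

(∇×B)₁ = ∂B₃/∂v − ∂B₂/∂w = 3*u + 6*v - 2
(∇×B)₂ = ∂B₁/∂w − ∂B₃/∂u = 2*v
(∇×B)₃ = ∂B₂/∂u − ∂B₁/∂v = 12*v - 5*w
∇×B = (3*u + 6*v - 2, 2*v, 12*v - 5*w)
At (1, -2, 1): (-11, -4, -29).

(-11, -4, -29)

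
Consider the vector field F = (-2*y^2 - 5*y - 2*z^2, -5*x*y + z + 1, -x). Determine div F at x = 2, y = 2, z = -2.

-10

∂F₁/∂x = 0
∂F₂/∂y = -5*x
∂F₃/∂z = 0
∇·F = -5*x
At (2, 2, -2): -10.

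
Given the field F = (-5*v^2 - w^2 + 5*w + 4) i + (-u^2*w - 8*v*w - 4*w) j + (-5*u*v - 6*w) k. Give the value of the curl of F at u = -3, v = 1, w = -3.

(36, 16, -8)

(∇×F)₁ = ∂F₃/∂v − ∂F₂/∂w = u^2 - 5*u + 8*v + 4
(∇×F)₂ = ∂F₁/∂w − ∂F₃/∂u = 5*v - 2*w + 5
(∇×F)₃ = ∂F₂/∂u − ∂F₁/∂v = -2*u*w + 10*v
∇×F = (u^2 - 5*u + 8*v + 4, 5*v - 2*w + 5, -2*u*w + 10*v)
At (-3, 1, -3): (36, 16, -8).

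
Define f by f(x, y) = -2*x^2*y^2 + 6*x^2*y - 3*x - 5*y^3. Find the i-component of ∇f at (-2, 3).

(∇f)_1 = ∂f/∂x = -4*x*y^2 + 12*x*y - 3
At (-2, 3): -3.

-3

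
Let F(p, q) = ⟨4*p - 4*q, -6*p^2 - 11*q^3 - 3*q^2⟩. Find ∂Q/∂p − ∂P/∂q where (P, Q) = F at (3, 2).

-32

∂F₂/∂p = -12*p
∂F₁/∂q = -4
Scalar curl = -12*p + 4
At (3, 2): -32.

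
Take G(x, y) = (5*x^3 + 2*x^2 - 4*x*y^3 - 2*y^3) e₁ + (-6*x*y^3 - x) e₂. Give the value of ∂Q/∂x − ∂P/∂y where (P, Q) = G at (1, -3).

323

∂G₂/∂x = -6*y^3 - 1
∂G₁/∂y = -12*x*y^2 - 6*y^2
Scalar curl = 12*x*y^2 - 6*y^3 + 6*y^2 - 1
At (1, -3): 323.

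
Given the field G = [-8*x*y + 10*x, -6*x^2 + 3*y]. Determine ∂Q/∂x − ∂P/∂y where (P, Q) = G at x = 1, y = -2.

∂G₂/∂x = -12*x
∂G₁/∂y = -8*x
Scalar curl = -4*x
At (1, -2): -4.

-4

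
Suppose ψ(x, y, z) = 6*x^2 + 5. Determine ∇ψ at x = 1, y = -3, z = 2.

∂ψ/∂x = 12*x
∂ψ/∂y = 0
∂ψ/∂z = 0
∇ψ = (12*x, 0, 0)
At (1, -3, 2): (12, 0, 0).

(12, 0, 0)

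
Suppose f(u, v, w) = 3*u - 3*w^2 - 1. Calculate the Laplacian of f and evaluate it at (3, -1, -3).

-6

∂²f/∂u² = 0
∂²f/∂v² = 0
∂²f/∂w² = -6
∇²f = -6
At (3, -1, -3): -6.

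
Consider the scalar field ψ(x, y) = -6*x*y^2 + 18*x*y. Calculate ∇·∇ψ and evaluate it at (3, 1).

∂²ψ/∂x² = 0
∂²ψ/∂y² = -12*x
∇²ψ = -12*x
At (3, 1): -36.

-36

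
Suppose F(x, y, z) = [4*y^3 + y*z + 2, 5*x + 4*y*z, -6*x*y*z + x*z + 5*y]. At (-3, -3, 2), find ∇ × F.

(∇×F)₁ = ∂F₃/∂y − ∂F₂/∂z = -6*x*z - 4*y + 5
(∇×F)₂ = ∂F₁/∂z − ∂F₃/∂x = 6*y*z + y - z
(∇×F)₃ = ∂F₂/∂x − ∂F₁/∂y = -12*y^2 - z + 5
∇×F = (-6*x*z - 4*y + 5, 6*y*z + y - z, -12*y^2 - z + 5)
At (-3, -3, 2): (53, -41, -105).

(53, -41, -105)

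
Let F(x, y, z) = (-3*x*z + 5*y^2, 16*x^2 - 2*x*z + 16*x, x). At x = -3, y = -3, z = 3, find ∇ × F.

(∇×F)₁ = ∂F₃/∂y − ∂F₂/∂z = 2*x
(∇×F)₂ = ∂F₁/∂z − ∂F₃/∂x = -3*x - 1
(∇×F)₃ = ∂F₂/∂x − ∂F₁/∂y = 32*x - 10*y - 2*z + 16
∇×F = (2*x, -3*x - 1, 32*x - 10*y - 2*z + 16)
At (-3, -3, 3): (-6, 8, -56).

(-6, 8, -56)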